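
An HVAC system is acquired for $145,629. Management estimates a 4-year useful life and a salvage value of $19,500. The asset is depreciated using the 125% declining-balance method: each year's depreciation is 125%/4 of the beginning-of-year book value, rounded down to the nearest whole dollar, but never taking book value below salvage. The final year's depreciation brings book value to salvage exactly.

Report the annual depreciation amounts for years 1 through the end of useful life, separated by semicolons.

Depreciable base = $145,629 − $19,500 = $126,129.
Year 1: ⌊$145,629 × 125%/4⌋ = $45,509. Book value $100,120.
Year 2: ⌊$100,120 × 125%/4⌋ = $31,287. Book value $68,833.
Year 3: ⌊$68,833 × 125%/4⌋ = $21,510. Book value $47,323.
Year 4 (final): $47,323 − $19,500 = $27,823. Book value $19,500.

$45,509; $31,287; $21,510; $27,823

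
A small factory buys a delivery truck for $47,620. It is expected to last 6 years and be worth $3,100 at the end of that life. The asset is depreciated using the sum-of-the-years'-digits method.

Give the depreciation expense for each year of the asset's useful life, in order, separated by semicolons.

Depreciable base = $47,620 − $3,100 = $44,520.
Sum of the years' digits = 6+5+4+3+2+1 = 21.
Year 1: $44,520 × 6/21 = $12,720. Book value $34,900.
Year 2: $44,520 × 5/21 = $10,600. Book value $24,300.
Year 3: $44,520 × 4/21 = $8,480. Book value $15,820.
Year 4: $44,520 × 3/21 = $6,360. Book value $9,460.
Year 5: $44,520 × 2/21 = $4,240. Book value $5,220.
Year 6: $44,520 × 1/21 = $2,120. Book value $3,100.

$12,720; $10,600; $8,480; $6,360; $4,240; $2,120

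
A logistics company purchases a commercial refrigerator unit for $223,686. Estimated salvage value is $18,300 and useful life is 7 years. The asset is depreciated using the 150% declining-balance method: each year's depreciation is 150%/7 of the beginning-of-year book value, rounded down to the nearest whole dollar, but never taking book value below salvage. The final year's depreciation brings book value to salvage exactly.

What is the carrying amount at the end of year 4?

Depreciable base = $223,686 − $18,300 = $205,386.
Year 1: ⌊$223,686 × 150%/7⌋ = $47,932. Book value $175,754.
Year 2: ⌊$175,754 × 150%/7⌋ = $37,661. Book value $138,093.
Year 3: ⌊$138,093 × 150%/7⌋ = $29,591. Book value $108,502.
Year 4: ⌊$108,502 × 150%/7⌋ = $23,250. Book value $85,252.

$85,252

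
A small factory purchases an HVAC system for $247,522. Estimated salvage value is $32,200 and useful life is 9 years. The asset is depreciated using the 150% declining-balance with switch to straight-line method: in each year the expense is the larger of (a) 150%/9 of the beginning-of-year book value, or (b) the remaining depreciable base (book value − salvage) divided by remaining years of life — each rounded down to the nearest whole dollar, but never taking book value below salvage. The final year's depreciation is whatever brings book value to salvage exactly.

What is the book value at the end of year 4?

$119,370

Depreciable base = $247,522 − $32,200 = $215,322.
Year 1: DB = ⌊$247,522 × 150%/9⌋ = $41,253; SL = ⌊$215,322/9⌋ = $23,924 → take DB $41,253. Book value $206,269.
Year 2: DB = ⌊$206,269 × 150%/9⌋ = $34,378; SL = ⌊$174,069/8⌋ = $21,758 → take DB $34,378. Book value $171,891.
Year 3: DB = ⌊$171,891 × 150%/9⌋ = $28,648; SL = ⌊$139,691/7⌋ = $19,955 → take DB $28,648. Book value $143,243.
Year 4: DB = ⌊$143,243 × 150%/9⌋ = $23,873; SL = ⌊$111,043/6⌋ = $18,507 → take DB $23,873. Book value $119,370.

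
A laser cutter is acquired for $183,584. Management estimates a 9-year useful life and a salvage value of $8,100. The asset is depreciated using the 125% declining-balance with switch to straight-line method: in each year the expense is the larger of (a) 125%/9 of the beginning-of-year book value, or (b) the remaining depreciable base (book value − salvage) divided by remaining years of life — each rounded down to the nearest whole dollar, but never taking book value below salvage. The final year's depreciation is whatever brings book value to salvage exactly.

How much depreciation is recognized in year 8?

$18,188

Depreciable base = $183,584 − $8,100 = $175,484.
Year 1: DB = ⌊$183,584 × 125%/9⌋ = $25,497; SL = ⌊$175,484/9⌋ = $19,498 → take DB $25,497. Book value $158,087.
Year 2: DB = ⌊$158,087 × 125%/9⌋ = $21,956; SL = ⌊$149,987/8⌋ = $18,748 → take DB $21,956. Book value $136,131.
Year 3: DB = ⌊$136,131 × 125%/9⌋ = $18,907; SL = ⌊$128,031/7⌋ = $18,290 → take DB $18,907. Book value $117,224.
Year 4: DB = ⌊$117,224 × 125%/9⌋ = $16,281; SL = ⌊$109,124/6⌋ = $18,187 → take SL $18,187. Book value $99,037.
Year 5: DB = ⌊$99,037 × 125%/9⌋ = $13,755; SL = ⌊$90,937/5⌋ = $18,187 → take SL $18,187. Book value $80,850.
Year 6: DB = ⌊$80,850 × 125%/9⌋ = $11,229; SL = ⌊$72,750/4⌋ = $18,187 → take SL $18,187. Book value $62,663.
Year 7: DB = ⌊$62,663 × 125%/9⌋ = $8,703; SL = ⌊$54,563/3⌋ = $18,187 → take SL $18,187. Book value $44,476.
Year 8: DB = ⌊$44,476 × 125%/9⌋ = $6,177; SL = ⌊$36,376/2⌋ = $18,188 → take SL $18,188. Book value $26,288.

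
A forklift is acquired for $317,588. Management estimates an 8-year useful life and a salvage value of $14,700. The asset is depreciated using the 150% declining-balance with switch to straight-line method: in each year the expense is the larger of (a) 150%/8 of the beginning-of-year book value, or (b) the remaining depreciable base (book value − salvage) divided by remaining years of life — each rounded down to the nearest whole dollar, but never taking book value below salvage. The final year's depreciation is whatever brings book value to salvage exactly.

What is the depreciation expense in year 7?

Depreciable base = $317,588 − $14,700 = $302,888.
Year 1: DB = ⌊$317,588 × 150%/8⌋ = $59,547; SL = ⌊$302,888/8⌋ = $37,861 → take DB $59,547. Book value $258,041.
Year 2: DB = ⌊$258,041 × 150%/8⌋ = $48,382; SL = ⌊$243,341/7⌋ = $34,763 → take DB $48,382. Book value $209,659.
Year 3: DB = ⌊$209,659 × 150%/8⌋ = $39,311; SL = ⌊$194,959/6⌋ = $32,493 → take DB $39,311. Book value $170,348.
Year 4: DB = ⌊$170,348 × 150%/8⌋ = $31,940; SL = ⌊$155,648/5⌋ = $31,129 → take DB $31,940. Book value $138,408.
Year 5: DB = ⌊$138,408 × 150%/8⌋ = $25,951; SL = ⌊$123,708/4⌋ = $30,927 → take SL $30,927. Book value $107,481.
Year 6: DB = ⌊$107,481 × 150%/8⌋ = $20,152; SL = ⌊$92,781/3⌋ = $30,927 → take SL $30,927. Book value $76,554.
Year 7: DB = ⌊$76,554 × 150%/8⌋ = $14,353; SL = ⌊$61,854/2⌋ = $30,927 → take SL $30,927. Book value $45,627.

$30,927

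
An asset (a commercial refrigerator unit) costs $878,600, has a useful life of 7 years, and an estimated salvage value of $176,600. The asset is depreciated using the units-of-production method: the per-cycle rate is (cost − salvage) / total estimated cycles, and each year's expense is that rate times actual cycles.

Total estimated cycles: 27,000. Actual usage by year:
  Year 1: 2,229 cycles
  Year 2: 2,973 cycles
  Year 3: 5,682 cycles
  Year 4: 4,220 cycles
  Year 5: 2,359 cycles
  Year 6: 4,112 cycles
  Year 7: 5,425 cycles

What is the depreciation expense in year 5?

$61,334

Depreciable base = $878,600 − $176,600 = $702,000.
Rate = $702,000 / 27,000 cycles = $26 per cycle.
Year 1: 2,229 × $26 = $57,954. Book value $820,646.
Year 2: 2,973 × $26 = $77,298. Book value $743,348.
Year 3: 5,682 × $26 = $147,732. Book value $595,616.
Year 4: 4,220 × $26 = $109,720. Book value $485,896.
Year 5: 2,359 × $26 = $61,334. Book value $424,562.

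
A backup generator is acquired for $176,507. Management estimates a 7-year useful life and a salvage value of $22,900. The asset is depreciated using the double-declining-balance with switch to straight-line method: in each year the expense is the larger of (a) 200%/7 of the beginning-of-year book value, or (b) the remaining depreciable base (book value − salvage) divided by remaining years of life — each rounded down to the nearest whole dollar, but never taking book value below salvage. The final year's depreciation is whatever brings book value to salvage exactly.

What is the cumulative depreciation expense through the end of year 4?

$130,560

Depreciable base = $176,507 − $22,900 = $153,607.
Year 1: DB = ⌊$176,507 × 200%/7⌋ = $50,430; SL = ⌊$153,607/7⌋ = $21,943 → take DB $50,430. Book value $126,077.
Year 2: DB = ⌊$126,077 × 200%/7⌋ = $36,022; SL = ⌊$103,177/6⌋ = $17,196 → take DB $36,022. Book value $90,055.
Year 3: DB = ⌊$90,055 × 200%/7⌋ = $25,730; SL = ⌊$67,155/5⌋ = $13,431 → take DB $25,730. Book value $64,325.
Year 4: DB = ⌊$64,325 × 200%/7⌋ = $18,378; SL = ⌊$41,425/4⌋ = $10,356 → take DB $18,378. Book value $45,947.
Accumulated through year 4 = $176,507 − $45,947 = $130,560.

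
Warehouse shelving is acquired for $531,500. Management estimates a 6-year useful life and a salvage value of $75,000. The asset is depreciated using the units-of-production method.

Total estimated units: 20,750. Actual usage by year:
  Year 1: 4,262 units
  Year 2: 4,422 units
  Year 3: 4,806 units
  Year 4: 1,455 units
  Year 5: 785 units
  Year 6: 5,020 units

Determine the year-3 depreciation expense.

$105,732

Depreciable base = $531,500 − $75,000 = $456,500.
Rate = $456,500 / 20,750 units = $22 per unit.
Year 1: 4,262 × $22 = $93,764. Book value $437,736.
Year 2: 4,422 × $22 = $97,284. Book value $340,452.
Year 3: 4,806 × $22 = $105,732. Book value $234,720.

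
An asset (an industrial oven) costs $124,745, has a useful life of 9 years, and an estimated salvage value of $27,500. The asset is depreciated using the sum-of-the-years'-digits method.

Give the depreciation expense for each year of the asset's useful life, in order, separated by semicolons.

$19,449; $17,288; $15,127; $12,966; $10,805; $8,644; $6,483; $4,322; $2,161

Depreciable base = $124,745 − $27,500 = $97,245.
Sum of the years' digits = 9+8+7+6+5+4+3+2+1 = 45.
Year 1: $97,245 × 9/45 = $19,449. Book value $105,296.
Year 2: $97,245 × 8/45 = $17,288. Book value $88,008.
Year 3: $97,245 × 7/45 = $15,127. Book value $72,881.
Year 4: $97,245 × 6/45 = $12,966. Book value $59,915.
Year 5: $97,245 × 5/45 = $10,805. Book value $49,110.
Year 6: $97,245 × 4/45 = $8,644. Book value $40,466.
Year 7: $97,245 × 3/45 = $6,483. Book value $33,983.
Year 8: $97,245 × 2/45 = $4,322. Book value $29,661.
Year 9: $97,245 × 1/45 = $2,161. Book value $27,500.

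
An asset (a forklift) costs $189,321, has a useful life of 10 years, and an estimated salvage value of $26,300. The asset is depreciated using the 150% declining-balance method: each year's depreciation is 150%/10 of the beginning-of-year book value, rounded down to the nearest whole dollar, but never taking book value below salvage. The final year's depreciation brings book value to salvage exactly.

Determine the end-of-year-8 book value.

Depreciable base = $189,321 − $26,300 = $163,021.
Year 1: ⌊$189,321 × 150%/10⌋ = $28,398. Book value $160,923.
Year 2: ⌊$160,923 × 150%/10⌋ = $24,138. Book value $136,785.
Year 3: ⌊$136,785 × 150%/10⌋ = $20,517. Book value $116,268.
Year 4: ⌊$116,268 × 150%/10⌋ = $17,440. Book value $98,828.
Year 5: ⌊$98,828 × 150%/10⌋ = $14,824. Book value $84,004.
Year 6: ⌊$84,004 × 150%/10⌋ = $12,600. Book value $71,404.
Year 7: ⌊$71,404 × 150%/10⌋ = $10,710. Book value $60,694.
Year 8: ⌊$60,694 × 150%/10⌋ = $9,104. Book value $51,590.

$51,590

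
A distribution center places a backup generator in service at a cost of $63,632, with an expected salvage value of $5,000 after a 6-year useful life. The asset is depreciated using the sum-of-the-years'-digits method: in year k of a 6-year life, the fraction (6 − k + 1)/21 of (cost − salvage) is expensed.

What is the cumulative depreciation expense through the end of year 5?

$55,840

Depreciable base = $63,632 − $5,000 = $58,632.
Sum of the years' digits = 6+5+4+3+2+1 = 21.
Year 1: $58,632 × 6/21 = $16,752. Book value $46,880.
Year 2: $58,632 × 5/21 = $13,960. Book value $32,920.
Year 3: $58,632 × 4/21 = $11,168. Book value $21,752.
Year 4: $58,632 × 3/21 = $8,376. Book value $13,376.
Year 5: $58,632 × 2/21 = $5,584. Book value $7,792.
Accumulated through year 5 = $63,632 − $7,792 = $55,840.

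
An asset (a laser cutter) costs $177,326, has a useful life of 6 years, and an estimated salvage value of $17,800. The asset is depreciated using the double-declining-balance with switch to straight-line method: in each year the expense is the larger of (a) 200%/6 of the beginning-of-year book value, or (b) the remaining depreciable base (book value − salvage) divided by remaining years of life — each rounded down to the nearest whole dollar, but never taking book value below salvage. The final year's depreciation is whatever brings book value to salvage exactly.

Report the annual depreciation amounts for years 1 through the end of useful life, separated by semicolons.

$59,108; $39,406; $26,270; $17,514; $11,676; $5,552

Depreciable base = $177,326 − $17,800 = $159,526.
Year 1: DB = ⌊$177,326 × 200%/6⌋ = $59,108; SL = ⌊$159,526/6⌋ = $26,587 → take DB $59,108. Book value $118,218.
Year 2: DB = ⌊$118,218 × 200%/6⌋ = $39,406; SL = ⌊$100,418/5⌋ = $20,083 → take DB $39,406. Book value $78,812.
Year 3: DB = ⌊$78,812 × 200%/6⌋ = $26,270; SL = ⌊$61,012/4⌋ = $15,253 → take DB $26,270. Book value $52,542.
Year 4: DB = ⌊$52,542 × 200%/6⌋ = $17,514; SL = ⌊$34,742/3⌋ = $11,580 → take DB $17,514. Book value $35,028.
Year 5: DB = ⌊$35,028 × 200%/6⌋ = $11,676; SL = ⌊$17,228/2⌋ = $8,614 → take DB $11,676. Book value $23,352.
Year 6 (final): $23,352 − $17,800 = $5,552. Book value $17,800.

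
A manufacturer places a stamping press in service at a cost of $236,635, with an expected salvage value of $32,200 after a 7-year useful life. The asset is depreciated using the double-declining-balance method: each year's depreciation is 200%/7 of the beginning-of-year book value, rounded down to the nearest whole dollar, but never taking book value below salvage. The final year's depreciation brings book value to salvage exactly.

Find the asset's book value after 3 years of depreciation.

$86,238

Depreciable base = $236,635 − $32,200 = $204,435.
Year 1: ⌊$236,635 × 200%/7⌋ = $67,610. Book value $169,025.
Year 2: ⌊$169,025 × 200%/7⌋ = $48,292. Book value $120,733.
Year 3: ⌊$120,733 × 200%/7⌋ = $34,495. Book value $86,238.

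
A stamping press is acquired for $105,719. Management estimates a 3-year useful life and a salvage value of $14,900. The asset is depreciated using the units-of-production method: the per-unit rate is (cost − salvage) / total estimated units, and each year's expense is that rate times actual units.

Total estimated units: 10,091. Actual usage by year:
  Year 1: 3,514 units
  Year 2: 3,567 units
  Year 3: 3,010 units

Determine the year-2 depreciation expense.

$32,103

Depreciable base = $105,719 − $14,900 = $90,819.
Rate = $90,819 / 10,091 units = $9 per unit.
Year 1: 3,514 × $9 = $31,626. Book value $74,093.
Year 2: 3,567 × $9 = $32,103. Book value $41,990.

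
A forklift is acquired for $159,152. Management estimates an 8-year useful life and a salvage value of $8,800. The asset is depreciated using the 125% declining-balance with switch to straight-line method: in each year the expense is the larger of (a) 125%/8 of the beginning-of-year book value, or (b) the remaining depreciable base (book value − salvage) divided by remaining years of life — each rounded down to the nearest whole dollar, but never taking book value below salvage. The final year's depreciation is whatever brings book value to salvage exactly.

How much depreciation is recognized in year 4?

Depreciable base = $159,152 − $8,800 = $150,352.
Year 1: DB = ⌊$159,152 × 125%/8⌋ = $24,867; SL = ⌊$150,352/8⌋ = $18,794 → take DB $24,867. Book value $134,285.
Year 2: DB = ⌊$134,285 × 125%/8⌋ = $20,982; SL = ⌊$125,485/7⌋ = $17,926 → take DB $20,982. Book value $113,303.
Year 3: DB = ⌊$113,303 × 125%/8⌋ = $17,703; SL = ⌊$104,503/6⌋ = $17,417 → take DB $17,703. Book value $95,600.
Year 4: DB = ⌊$95,600 × 125%/8⌋ = $14,937; SL = ⌊$86,800/5⌋ = $17,360 → take SL $17,360. Book value $78,240.

$17,360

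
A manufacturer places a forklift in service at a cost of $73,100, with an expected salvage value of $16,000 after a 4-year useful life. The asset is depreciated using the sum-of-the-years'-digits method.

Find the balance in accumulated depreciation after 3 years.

Depreciable base = $73,100 − $16,000 = $57,100.
Sum of the years' digits = 4+3+2+1 = 10.
Year 1: $57,100 × 4/10 = $22,840. Book value $50,260.
Year 2: $57,100 × 3/10 = $17,130. Book value $33,130.
Year 3: $57,100 × 2/10 = $11,420. Book value $21,710.
Accumulated through year 3 = $73,100 − $21,710 = $51,390.

$51,390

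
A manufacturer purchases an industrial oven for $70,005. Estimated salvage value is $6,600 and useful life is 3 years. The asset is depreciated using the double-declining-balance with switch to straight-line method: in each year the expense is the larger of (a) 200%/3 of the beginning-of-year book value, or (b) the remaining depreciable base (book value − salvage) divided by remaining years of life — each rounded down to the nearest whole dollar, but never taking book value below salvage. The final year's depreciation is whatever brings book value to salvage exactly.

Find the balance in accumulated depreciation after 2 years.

Depreciable base = $70,005 − $6,600 = $63,405.
Year 1: DB = ⌊$70,005 × 200%/3⌋ = $46,670; SL = ⌊$63,405/3⌋ = $21,135 → take DB $46,670. Book value $23,335.
Year 2: DB = ⌊$23,335 × 200%/3⌋ = $15,556; SL = ⌊$16,735/2⌋ = $8,367 → take DB $15,556. Book value $7,779.
Accumulated through year 2 = $70,005 − $7,779 = $62,226.

$62,226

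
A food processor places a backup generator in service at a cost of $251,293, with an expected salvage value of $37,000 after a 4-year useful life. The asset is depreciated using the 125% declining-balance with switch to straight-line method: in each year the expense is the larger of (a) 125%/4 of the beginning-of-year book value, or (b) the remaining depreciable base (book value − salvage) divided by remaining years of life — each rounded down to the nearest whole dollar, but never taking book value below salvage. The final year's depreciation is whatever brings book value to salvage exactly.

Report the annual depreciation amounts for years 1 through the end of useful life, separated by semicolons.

Depreciable base = $251,293 − $37,000 = $214,293.
Year 1: DB = ⌊$251,293 × 125%/4⌋ = $78,529; SL = ⌊$214,293/4⌋ = $53,573 → take DB $78,529. Book value $172,764.
Year 2: DB = ⌊$172,764 × 125%/4⌋ = $53,988; SL = ⌊$135,764/3⌋ = $45,254 → take DB $53,988. Book value $118,776.
Year 3: DB = ⌊$118,776 × 125%/4⌋ = $37,117; SL = ⌊$81,776/2⌋ = $40,888 → take SL $40,888. Book value $77,888.
Year 4 (final): $77,888 − $37,000 = $40,888. Book value $37,000.

$78,529; $53,988; $40,888; $40,888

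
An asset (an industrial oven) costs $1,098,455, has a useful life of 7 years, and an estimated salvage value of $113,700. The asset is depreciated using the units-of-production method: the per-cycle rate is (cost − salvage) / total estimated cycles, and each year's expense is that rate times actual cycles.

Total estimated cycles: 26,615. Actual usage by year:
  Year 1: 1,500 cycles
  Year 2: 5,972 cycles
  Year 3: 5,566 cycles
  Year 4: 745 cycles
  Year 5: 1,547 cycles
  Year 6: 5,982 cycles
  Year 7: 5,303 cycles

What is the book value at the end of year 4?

Depreciable base = $1,098,455 − $113,700 = $984,755.
Rate = $984,755 / 26,615 cycles = $37 per cycle.
Year 1: 1,500 × $37 = $55,500. Book value $1,042,955.
Year 2: 5,972 × $37 = $220,964. Book value $821,991.
Year 3: 5,566 × $37 = $205,942. Book value $616,049.
Year 4: 745 × $37 = $27,565. Book value $588,484.

$588,484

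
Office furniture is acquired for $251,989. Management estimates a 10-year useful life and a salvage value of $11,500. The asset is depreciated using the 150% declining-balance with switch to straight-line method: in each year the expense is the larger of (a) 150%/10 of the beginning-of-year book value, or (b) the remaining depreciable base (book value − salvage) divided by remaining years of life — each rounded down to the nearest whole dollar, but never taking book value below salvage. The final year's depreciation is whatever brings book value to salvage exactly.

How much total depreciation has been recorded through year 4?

Depreciable base = $251,989 − $11,500 = $240,489.
Year 1: DB = ⌊$251,989 × 150%/10⌋ = $37,798; SL = ⌊$240,489/10⌋ = $24,048 → take DB $37,798. Book value $214,191.
Year 2: DB = ⌊$214,191 × 150%/10⌋ = $32,128; SL = ⌊$202,691/9⌋ = $22,521 → take DB $32,128. Book value $182,063.
Year 3: DB = ⌊$182,063 × 150%/10⌋ = $27,309; SL = ⌊$170,563/8⌋ = $21,320 → take DB $27,309. Book value $154,754.
Year 4: DB = ⌊$154,754 × 150%/10⌋ = $23,213; SL = ⌊$143,254/7⌋ = $20,464 → take DB $23,213. Book value $131,541.
Accumulated through year 4 = $251,989 − $131,541 = $120,448.

$120,448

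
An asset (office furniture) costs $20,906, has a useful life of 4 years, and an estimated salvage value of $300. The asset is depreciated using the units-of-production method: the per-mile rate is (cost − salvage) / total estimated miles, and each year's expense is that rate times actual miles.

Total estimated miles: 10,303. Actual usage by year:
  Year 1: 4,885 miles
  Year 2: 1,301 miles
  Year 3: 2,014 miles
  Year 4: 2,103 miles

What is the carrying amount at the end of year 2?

$8,534

Depreciable base = $20,906 − $300 = $20,606.
Rate = $20,606 / 10,303 miles = $2 per mile.
Year 1: 4,885 × $2 = $9,770. Book value $11,136.
Year 2: 1,301 × $2 = $2,602. Book value $8,534.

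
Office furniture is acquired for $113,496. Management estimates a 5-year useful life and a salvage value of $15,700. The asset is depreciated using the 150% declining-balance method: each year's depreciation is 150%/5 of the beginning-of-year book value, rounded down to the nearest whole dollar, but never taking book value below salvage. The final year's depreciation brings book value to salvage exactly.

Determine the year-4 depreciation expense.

Depreciable base = $113,496 − $15,700 = $97,796.
Year 1: ⌊$113,496 × 150%/5⌋ = $34,048. Book value $79,448.
Year 2: ⌊$79,448 × 150%/5⌋ = $23,834. Book value $55,614.
Year 3: ⌊$55,614 × 150%/5⌋ = $16,684. Book value $38,930.
Year 4: ⌊$38,930 × 150%/5⌋ = $11,679. Book value $27,251.

$11,679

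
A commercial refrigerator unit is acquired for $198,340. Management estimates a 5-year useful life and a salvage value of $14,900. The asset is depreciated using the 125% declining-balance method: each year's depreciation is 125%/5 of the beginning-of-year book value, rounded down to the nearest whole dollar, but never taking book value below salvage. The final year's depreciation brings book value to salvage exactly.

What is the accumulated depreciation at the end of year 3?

Depreciable base = $198,340 − $14,900 = $183,440.
Year 1: ⌊$198,340 × 125%/5⌋ = $49,585. Book value $148,755.
Year 2: ⌊$148,755 × 125%/5⌋ = $37,188. Book value $111,567.
Year 3: ⌊$111,567 × 125%/5⌋ = $27,891. Book value $83,676.
Accumulated through year 3 = $198,340 − $83,676 = $114,664.

$114,664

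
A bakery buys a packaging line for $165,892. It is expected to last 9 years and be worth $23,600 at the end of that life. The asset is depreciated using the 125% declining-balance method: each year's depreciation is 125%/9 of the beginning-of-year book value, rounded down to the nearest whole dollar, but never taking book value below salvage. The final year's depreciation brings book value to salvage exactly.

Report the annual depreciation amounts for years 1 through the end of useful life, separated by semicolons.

Depreciable base = $165,892 − $23,600 = $142,292.
Year 1: ⌊$165,892 × 125%/9⌋ = $23,040. Book value $142,852.
Year 2: ⌊$142,852 × 125%/9⌋ = $19,840. Book value $123,012.
Year 3: ⌊$123,012 × 125%/9⌋ = $17,085. Book value $105,927.
Year 4: ⌊$105,927 × 125%/9⌋ = $14,712. Book value $91,215.
Year 5: ⌊$91,215 × 125%/9⌋ = $12,668. Book value $78,547.
Year 6: ⌊$78,547 × 125%/9⌋ = $10,909. Book value $67,638.
Year 7: ⌊$67,638 × 125%/9⌋ = $9,394. Book value $58,244.
Year 8: ⌊$58,244 × 125%/9⌋ = $8,089. Book value $50,155.
Year 9 (final): $50,155 − $23,600 = $26,555. Book value $23,600.

$23,040; $19,840; $17,085; $14,712; $12,668; $10,909; $9,394; $8,089; $26,555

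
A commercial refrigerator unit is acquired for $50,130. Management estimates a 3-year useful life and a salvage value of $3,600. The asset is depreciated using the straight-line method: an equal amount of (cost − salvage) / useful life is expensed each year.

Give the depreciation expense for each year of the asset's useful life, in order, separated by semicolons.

Depreciable base = $50,130 − $3,600 = $46,530.
Annual expense = $46,530 / 3 = $15,510.
End of year 1: book value $34,620.
End of year 2: book value $19,110.
End of year 3: book value $3,600.

$15,510; $15,510; $15,510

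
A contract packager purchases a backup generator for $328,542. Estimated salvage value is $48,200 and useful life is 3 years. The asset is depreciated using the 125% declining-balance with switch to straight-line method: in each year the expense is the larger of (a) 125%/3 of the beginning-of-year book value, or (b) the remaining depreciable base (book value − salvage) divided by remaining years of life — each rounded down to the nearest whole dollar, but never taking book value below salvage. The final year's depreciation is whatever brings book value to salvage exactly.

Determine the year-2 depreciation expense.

Depreciable base = $328,542 − $48,200 = $280,342.
Year 1: DB = ⌊$328,542 × 125%/3⌋ = $136,892; SL = ⌊$280,342/3⌋ = $93,447 → take DB $136,892. Book value $191,650.
Year 2: DB = ⌊$191,650 × 125%/3⌋ = $79,854; SL = ⌊$143,450/2⌋ = $71,725 → take DB $79,854. Book value $111,796.

$79,854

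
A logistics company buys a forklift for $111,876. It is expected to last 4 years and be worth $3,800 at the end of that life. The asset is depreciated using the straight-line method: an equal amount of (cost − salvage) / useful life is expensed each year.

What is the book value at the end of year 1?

$84,857

Depreciable base = $111,876 − $3,800 = $108,076.
Annual expense = $108,076 / 4 = $27,019.
End of year 1: book value $84,857.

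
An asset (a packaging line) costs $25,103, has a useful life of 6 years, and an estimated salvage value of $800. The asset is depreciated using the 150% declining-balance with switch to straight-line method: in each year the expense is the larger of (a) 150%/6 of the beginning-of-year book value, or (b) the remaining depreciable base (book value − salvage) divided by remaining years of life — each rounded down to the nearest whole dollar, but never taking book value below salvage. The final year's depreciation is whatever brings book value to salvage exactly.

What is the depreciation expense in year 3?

Depreciable base = $25,103 − $800 = $24,303.
Year 1: DB = ⌊$25,103 × 150%/6⌋ = $6,275; SL = ⌊$24,303/6⌋ = $4,050 → take DB $6,275. Book value $18,828.
Year 2: DB = ⌊$18,828 × 150%/6⌋ = $4,707; SL = ⌊$18,028/5⌋ = $3,605 → take DB $4,707. Book value $14,121.
Year 3: DB = ⌊$14,121 × 150%/6⌋ = $3,530; SL = ⌊$13,321/4⌋ = $3,330 → take DB $3,530. Book value $10,591.

$3,530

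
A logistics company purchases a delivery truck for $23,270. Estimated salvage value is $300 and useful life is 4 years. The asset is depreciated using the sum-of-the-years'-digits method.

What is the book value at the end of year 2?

$7,191

Depreciable base = $23,270 − $300 = $22,970.
Sum of the years' digits = 4+3+2+1 = 10.
Year 1: $22,970 × 4/10 = $9,188. Book value $14,082.
Year 2: $22,970 × 3/10 = $6,891. Book value $7,191.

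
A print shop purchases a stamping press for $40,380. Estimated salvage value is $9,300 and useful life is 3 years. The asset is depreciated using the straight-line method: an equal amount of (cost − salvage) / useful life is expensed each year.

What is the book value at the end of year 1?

Depreciable base = $40,380 − $9,300 = $31,080.
Annual expense = $31,080 / 3 = $10,360.
End of year 1: book value $30,020.

$30,020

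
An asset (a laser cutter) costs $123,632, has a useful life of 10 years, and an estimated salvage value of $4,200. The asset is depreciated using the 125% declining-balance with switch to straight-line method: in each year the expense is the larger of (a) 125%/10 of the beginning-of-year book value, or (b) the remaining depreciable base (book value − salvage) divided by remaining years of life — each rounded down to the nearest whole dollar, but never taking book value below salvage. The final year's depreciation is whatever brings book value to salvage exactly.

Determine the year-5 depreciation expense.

Depreciable base = $123,632 − $4,200 = $119,432.
Year 1: DB = ⌊$123,632 × 125%/10⌋ = $15,454; SL = ⌊$119,432/10⌋ = $11,943 → take DB $15,454. Book value $108,178.
Year 2: DB = ⌊$108,178 × 125%/10⌋ = $13,522; SL = ⌊$103,978/9⌋ = $11,553 → take DB $13,522. Book value $94,656.
Year 3: DB = ⌊$94,656 × 125%/10⌋ = $11,832; SL = ⌊$90,456/8⌋ = $11,307 → take DB $11,832. Book value $82,824.
Year 4: DB = ⌊$82,824 × 125%/10⌋ = $10,353; SL = ⌊$78,624/7⌋ = $11,232 → take SL $11,232. Book value $71,592.
Year 5: DB = ⌊$71,592 × 125%/10⌋ = $8,949; SL = ⌊$67,392/6⌋ = $11,232 → take SL $11,232. Book value $60,360.

$11,232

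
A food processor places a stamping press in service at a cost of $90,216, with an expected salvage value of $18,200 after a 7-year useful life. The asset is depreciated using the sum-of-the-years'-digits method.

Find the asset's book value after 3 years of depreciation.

$43,920

Depreciable base = $90,216 − $18,200 = $72,016.
Sum of the years' digits = 7+6+5+4+3+2+1 = 28.
Year 1: $72,016 × 7/28 = $18,004. Book value $72,212.
Year 2: $72,016 × 6/28 = $15,432. Book value $56,780.
Year 3: $72,016 × 5/28 = $12,860. Book value $43,920.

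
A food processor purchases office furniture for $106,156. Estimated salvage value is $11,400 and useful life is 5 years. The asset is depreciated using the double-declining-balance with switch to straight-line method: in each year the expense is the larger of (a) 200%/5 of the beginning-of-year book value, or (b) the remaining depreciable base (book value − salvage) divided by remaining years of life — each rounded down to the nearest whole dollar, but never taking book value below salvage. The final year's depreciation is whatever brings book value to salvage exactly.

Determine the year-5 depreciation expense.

Depreciable base = $106,156 − $11,400 = $94,756.
Year 1: DB = ⌊$106,156 × 200%/5⌋ = $42,462; SL = ⌊$94,756/5⌋ = $18,951 → take DB $42,462. Book value $63,694.
Year 2: DB = ⌊$63,694 × 200%/5⌋ = $25,477; SL = ⌊$52,294/4⌋ = $13,073 → take DB $25,477. Book value $38,217.
Year 3: DB = ⌊$38,217 × 200%/5⌋ = $15,286; SL = ⌊$26,817/3⌋ = $8,939 → take DB $15,286. Book value $22,931.
Year 4: DB = ⌊$22,931 × 200%/5⌋ = $9,172; SL = ⌊$11,531/2⌋ = $5,765 → take DB $9,172. Book value $13,759.
Year 5 (final): $13,759 − $11,400 = $2,359. Book value $11,400.

$2,359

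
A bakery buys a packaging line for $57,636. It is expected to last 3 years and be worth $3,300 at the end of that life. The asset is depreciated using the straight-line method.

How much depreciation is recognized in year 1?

$18,112

Depreciable base = $57,636 − $3,300 = $54,336.
Annual expense = $54,336 / 3 = $18,112.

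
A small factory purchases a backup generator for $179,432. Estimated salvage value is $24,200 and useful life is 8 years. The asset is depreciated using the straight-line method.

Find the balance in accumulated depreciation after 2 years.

Depreciable base = $179,432 − $24,200 = $155,232.
Annual expense = $155,232 / 8 = $19,404.
End of year 1: book value $160,028.
End of year 2: book value $140,624.
Accumulated through year 2 = $179,432 − $140,624 = $38,808.

$38,808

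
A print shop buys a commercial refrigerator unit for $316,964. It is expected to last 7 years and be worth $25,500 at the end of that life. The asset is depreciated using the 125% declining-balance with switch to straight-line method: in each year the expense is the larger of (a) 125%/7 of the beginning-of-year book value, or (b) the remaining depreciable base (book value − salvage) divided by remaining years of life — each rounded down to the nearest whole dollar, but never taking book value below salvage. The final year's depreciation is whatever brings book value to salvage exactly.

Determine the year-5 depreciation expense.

Depreciable base = $316,964 − $25,500 = $291,464.
Year 1: DB = ⌊$316,964 × 125%/7⌋ = $56,600; SL = ⌊$291,464/7⌋ = $41,637 → take DB $56,600. Book value $260,364.
Year 2: DB = ⌊$260,364 × 125%/7⌋ = $46,493; SL = ⌊$234,864/6⌋ = $39,144 → take DB $46,493. Book value $213,871.
Year 3: DB = ⌊$213,871 × 125%/7⌋ = $38,191; SL = ⌊$188,371/5⌋ = $37,674 → take DB $38,191. Book value $175,680.
Year 4: DB = ⌊$175,680 × 125%/7⌋ = $31,371; SL = ⌊$150,180/4⌋ = $37,545 → take SL $37,545. Book value $138,135.
Year 5: DB = ⌊$138,135 × 125%/7⌋ = $24,666; SL = ⌊$112,635/3⌋ = $37,545 → take SL $37,545. Book value $100,590.

$37,545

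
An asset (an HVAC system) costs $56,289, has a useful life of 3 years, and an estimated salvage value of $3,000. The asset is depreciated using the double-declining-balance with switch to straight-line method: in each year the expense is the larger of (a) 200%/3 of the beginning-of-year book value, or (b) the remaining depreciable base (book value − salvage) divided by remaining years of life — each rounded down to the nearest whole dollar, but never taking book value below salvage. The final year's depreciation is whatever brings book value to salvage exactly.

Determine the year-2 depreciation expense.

$12,508

Depreciable base = $56,289 − $3,000 = $53,289.
Year 1: DB = ⌊$56,289 × 200%/3⌋ = $37,526; SL = ⌊$53,289/3⌋ = $17,763 → take DB $37,526. Book value $18,763.
Year 2: DB = ⌊$18,763 × 200%/3⌋ = $12,508; SL = ⌊$15,763/2⌋ = $7,881 → take DB $12,508. Book value $6,255.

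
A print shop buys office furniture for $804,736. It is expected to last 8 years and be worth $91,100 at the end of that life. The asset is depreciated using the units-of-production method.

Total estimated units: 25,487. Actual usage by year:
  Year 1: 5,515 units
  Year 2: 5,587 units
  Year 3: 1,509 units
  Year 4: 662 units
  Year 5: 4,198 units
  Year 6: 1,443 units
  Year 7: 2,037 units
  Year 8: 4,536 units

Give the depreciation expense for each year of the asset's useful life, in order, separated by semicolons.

Depreciable base = $804,736 − $91,100 = $713,636.
Rate = $713,636 / 25,487 units = $28 per unit.
Year 1: 5,515 × $28 = $154,420. Book value $650,316.
Year 2: 5,587 × $28 = $156,436. Book value $493,880.
Year 3: 1,509 × $28 = $42,252. Book value $451,628.
Year 4: 662 × $28 = $18,536. Book value $433,092.
Year 5: 4,198 × $28 = $117,544. Book value $315,548.
Year 6: 1,443 × $28 = $40,404. Book value $275,144.
Year 7: 2,037 × $28 = $57,036. Book value $218,108.
Year 8: 4,536 × $28 = $127,008. Book value $91,100.

$154,420; $156,436; $42,252; $18,536; $117,544; $40,404; $57,036; $127,008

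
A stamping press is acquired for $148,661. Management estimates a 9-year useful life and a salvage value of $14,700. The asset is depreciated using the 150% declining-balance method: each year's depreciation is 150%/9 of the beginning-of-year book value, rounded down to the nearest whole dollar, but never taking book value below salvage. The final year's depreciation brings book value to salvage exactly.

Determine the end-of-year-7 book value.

$41,490

Depreciable base = $148,661 − $14,700 = $133,961.
Year 1: ⌊$148,661 × 150%/9⌋ = $24,776. Book value $123,885.
Year 2: ⌊$123,885 × 150%/9⌋ = $20,647. Book value $103,238.
Year 3: ⌊$103,238 × 150%/9⌋ = $17,206. Book value $86,032.
Year 4: ⌊$86,032 × 150%/9⌋ = $14,338. Book value $71,694.
Year 5: ⌊$71,694 × 150%/9⌋ = $11,949. Book value $59,745.
Year 6: ⌊$59,745 × 150%/9⌋ = $9,957. Book value $49,788.
Year 7: ⌊$49,788 × 150%/9⌋ = $8,298. Book value $41,490.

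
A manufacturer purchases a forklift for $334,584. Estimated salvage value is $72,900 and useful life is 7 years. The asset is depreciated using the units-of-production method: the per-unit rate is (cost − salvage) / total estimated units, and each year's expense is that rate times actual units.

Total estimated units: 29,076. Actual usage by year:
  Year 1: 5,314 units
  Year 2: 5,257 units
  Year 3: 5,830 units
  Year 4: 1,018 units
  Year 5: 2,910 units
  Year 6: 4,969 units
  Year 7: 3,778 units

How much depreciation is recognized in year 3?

$52,470

Depreciable base = $334,584 − $72,900 = $261,684.
Rate = $261,684 / 29,076 units = $9 per unit.
Year 1: 5,314 × $9 = $47,826. Book value $286,758.
Year 2: 5,257 × $9 = $47,313. Book value $239,445.
Year 3: 5,830 × $9 = $52,470. Book value $186,975.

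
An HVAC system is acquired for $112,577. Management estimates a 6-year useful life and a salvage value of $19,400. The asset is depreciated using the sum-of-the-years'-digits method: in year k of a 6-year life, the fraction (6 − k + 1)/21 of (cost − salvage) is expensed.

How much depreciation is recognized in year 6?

$4,437

Depreciable base = $112,577 − $19,400 = $93,177.
Sum of the years' digits = 6+5+4+3+2+1 = 21.
Year 1: $93,177 × 6/21 = $26,622. Book value $85,955.
Year 2: $93,177 × 5/21 = $22,185. Book value $63,770.
Year 3: $93,177 × 4/21 = $17,748. Book value $46,022.
Year 4: $93,177 × 3/21 = $13,311. Book value $32,711.
Year 5: $93,177 × 2/21 = $8,874. Book value $23,837.
Year 6: $93,177 × 1/21 = $4,437. Book value $19,400.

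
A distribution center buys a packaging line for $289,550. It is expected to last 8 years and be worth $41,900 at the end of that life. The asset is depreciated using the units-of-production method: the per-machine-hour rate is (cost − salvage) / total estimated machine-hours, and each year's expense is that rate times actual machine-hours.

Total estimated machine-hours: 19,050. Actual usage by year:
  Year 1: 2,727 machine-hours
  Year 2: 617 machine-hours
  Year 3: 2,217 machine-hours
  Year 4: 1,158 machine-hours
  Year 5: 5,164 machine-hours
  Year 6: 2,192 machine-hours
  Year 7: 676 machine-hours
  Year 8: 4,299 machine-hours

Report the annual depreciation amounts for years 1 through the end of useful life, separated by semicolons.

$35,451; $8,021; $28,821; $15,054; $67,132; $28,496; $8,788; $55,887

Depreciable base = $289,550 − $41,900 = $247,650.
Rate = $247,650 / 19,050 machine-hours = $13 per machine-hour.
Year 1: 2,727 × $13 = $35,451. Book value $254,099.
Year 2: 617 × $13 = $8,021. Book value $246,078.
Year 3: 2,217 × $13 = $28,821. Book value $217,257.
Year 4: 1,158 × $13 = $15,054. Book value $202,203.
Year 5: 5,164 × $13 = $67,132. Book value $135,071.
Year 6: 2,192 × $13 = $28,496. Book value $106,575.
Year 7: 676 × $13 = $8,788. Book value $97,787.
Year 8: 4,299 × $13 = $55,887. Book value $41,900.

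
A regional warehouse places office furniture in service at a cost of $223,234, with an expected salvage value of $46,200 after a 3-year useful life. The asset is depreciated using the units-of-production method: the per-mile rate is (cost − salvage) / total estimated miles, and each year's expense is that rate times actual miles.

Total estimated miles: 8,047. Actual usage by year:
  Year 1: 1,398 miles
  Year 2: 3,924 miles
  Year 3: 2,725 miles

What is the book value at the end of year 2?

Depreciable base = $223,234 − $46,200 = $177,034.
Rate = $177,034 / 8,047 miles = $22 per mile.
Year 1: 1,398 × $22 = $30,756. Book value $192,478.
Year 2: 3,924 × $22 = $86,328. Book value $106,150.

$106,150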